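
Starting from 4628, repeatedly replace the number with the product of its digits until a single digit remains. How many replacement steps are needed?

4628 → 384 → 96 → 54 → 20 → 0 (5 steps)

5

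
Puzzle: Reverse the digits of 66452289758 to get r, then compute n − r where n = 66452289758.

Reverse of 66452289758 is 85798225466.
66452289758 − 85798225466 = -19345935708

-19345935708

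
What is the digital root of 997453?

9+9+7+4+5+3 = 37
3+7 = 10
1+0 = 1

1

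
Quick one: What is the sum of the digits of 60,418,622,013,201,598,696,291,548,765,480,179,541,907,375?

6+0+4+1+8+6+2+2+0+1+3+2+0+1+5+9+8+6+9+6+2+9+1+5+4+8+7+6+5+4+8+0+1+7+9+5+4+1+9+0+7+3+7+5 = 196

196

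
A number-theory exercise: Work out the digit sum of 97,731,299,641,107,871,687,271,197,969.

154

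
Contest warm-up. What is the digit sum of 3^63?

153

3^63 = 1144561273430837494885949696427
Sum of its 31 digits: 153.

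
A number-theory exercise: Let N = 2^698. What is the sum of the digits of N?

2^698 = 1315033975387093376810247470720032166387584950705793464874570225767183038574270205528416634069397112806745742214044554428254858062545950965781953692662970212488805917782111149547915939471080679317823312933945344
Sum of its 211 digits: 940.

940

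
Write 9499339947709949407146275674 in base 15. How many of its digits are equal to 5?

9499339947709949407146275674 in base 15 is 86E738746147104637118534.
The digit 5 appears 1 time.

1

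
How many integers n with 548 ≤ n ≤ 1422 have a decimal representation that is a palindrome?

The integers in [548, 1422] that have a decimal representation that is a palindrome: 555, 565, 575, 585, 595, 606, …, 1221, 1331.
49 qualify.

49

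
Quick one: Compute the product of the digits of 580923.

0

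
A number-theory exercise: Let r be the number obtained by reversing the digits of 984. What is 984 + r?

1473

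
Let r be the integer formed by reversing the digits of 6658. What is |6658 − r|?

Reverse of 6658 is 8566.
|6658 − 8566| = 1908

1908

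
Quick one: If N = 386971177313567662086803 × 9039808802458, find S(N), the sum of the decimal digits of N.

194

386971177313567662086803 × 9039808802458 = 3498145454976724464964457436675761774
Sum of its 37 digits: 194.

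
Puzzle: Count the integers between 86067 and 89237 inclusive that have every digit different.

744

The integers in [86067, 89237] that have every digit different: 86071, 86072, 86073, 86074, 86075, 86079, …, 89236, 89237.
744 qualify.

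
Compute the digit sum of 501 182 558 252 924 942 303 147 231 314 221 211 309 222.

5+0+1+1+8+2+5+5+8+2+5+2+9+2+4+9+4+2+3+0+3+1+4+7+2+3+1+3+1+4+2+2+1+2+1+1+3+0+9+2+2+2 = 133

133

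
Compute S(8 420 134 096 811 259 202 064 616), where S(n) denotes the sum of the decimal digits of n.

8+4+2+0+1+3+4+0+9+6+8+1+1+2+5+9+2+0+2+0+6+4+6+1+6 = 90

90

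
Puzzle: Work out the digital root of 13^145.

The digital root of n equals n mod 9 (or 9 when 9 | n), so we need 13^145 mod 9.
13^145 ≡ 4 (mod 9), so the digital root is 4.

4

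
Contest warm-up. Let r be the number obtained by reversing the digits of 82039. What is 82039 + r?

175067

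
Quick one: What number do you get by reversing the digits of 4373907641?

1467093734

Reversing 4373907641 gives 1467093734.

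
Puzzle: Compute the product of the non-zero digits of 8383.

576

8×3×8×3 = 576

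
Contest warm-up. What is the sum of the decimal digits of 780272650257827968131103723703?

7+8+0+2+7+2+6+5+0+2+5+7+8+2+7+9+6+8+1+3+1+1+0+3+7+2+3+7+0+3 = 122

122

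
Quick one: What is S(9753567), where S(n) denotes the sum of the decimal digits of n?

42

9+7+5+3+5+6+7 = 42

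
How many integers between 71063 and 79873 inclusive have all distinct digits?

The integers in [71063, 79873] that have all distinct digits: 71063, 71064, 71065, 71068, 71069, 71082, …, 79864, 79865.
2663 qualify.

2663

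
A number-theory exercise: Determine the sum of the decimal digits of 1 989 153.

1+9+8+9+1+5+3 = 36

36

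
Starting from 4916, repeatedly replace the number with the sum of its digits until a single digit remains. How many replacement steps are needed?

4916 → 20 → 2 (2 steps)

2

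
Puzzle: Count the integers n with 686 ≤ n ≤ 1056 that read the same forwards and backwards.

The integers in [686, 1056] that read the same forwards and backwards: 686, 696, 707, 717, 727, 737, …, 999, 1001.
33 qualify.

33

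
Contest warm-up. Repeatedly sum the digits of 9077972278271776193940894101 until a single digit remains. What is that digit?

9+0+7+7+9+7+2+2+7+8+2+7+1+7+7+6+1+9+3+9+4+0+8+9+4+1+0+1 = 137
1+3+7 = 11
1+1 = 2

2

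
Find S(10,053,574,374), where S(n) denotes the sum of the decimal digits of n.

39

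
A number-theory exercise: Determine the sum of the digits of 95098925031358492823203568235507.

9+5+0+9+8+9+2+5+0+3+1+3+5+8+4+9+2+8+2+3+2+0+3+5+6+8+2+3+5+5+0+7 = 141

141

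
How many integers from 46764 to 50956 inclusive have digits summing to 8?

The integers in [46764, 50956] that have digits summing to 8: 50003, 50012, 50021, 50030, 50102, 50111, 50120, 50201, 50210, 50300.
10 qualify.

10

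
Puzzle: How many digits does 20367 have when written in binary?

20367 in base 2 is 100111110001111, which has 15 digits.

15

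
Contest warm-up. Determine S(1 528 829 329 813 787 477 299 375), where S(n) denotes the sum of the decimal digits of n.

136

1+5+2+8+8+2+9+3+2+9+8+1+3+7+8+7+4+7+7+2+9+9+3+7+5 = 136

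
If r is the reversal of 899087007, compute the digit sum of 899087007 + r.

Reversal of 899087007 is 700780998; 899087007 + 700780998 = 1599868005.
Digit sum of 1599868005: 1+5+9+9+8+6+8+0+0+5 = 51.

51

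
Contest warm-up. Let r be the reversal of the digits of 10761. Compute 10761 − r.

Reverse of 10761 is 16701.
10761 − 16701 = -5940

-5940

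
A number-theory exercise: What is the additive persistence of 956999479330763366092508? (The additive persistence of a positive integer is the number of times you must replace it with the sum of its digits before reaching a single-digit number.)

3

956999479330763366092508 → 128 → 11 → 2 (3 steps)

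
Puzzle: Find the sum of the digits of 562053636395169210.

72

5+6+2+0+5+3+6+3+6+3+9+5+1+6+9+2+1+0 = 72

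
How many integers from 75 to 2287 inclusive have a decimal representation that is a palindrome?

The integers in [75, 2287] that have a decimal representation that is a palindrome: 77, 88, 99, 101, 111, 121, …, 2112, 2222.
106 qualify.

106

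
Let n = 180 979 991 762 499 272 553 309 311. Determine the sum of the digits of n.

131

1+8+0+9+7+9+9+9+1+7+6+2+4+9+9+2+7+2+5+5+3+3+0+9+3+1+1 = 131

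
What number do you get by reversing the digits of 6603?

3066

Reversing 6603 gives 3066.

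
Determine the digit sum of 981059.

9+8+1+0+5+9 = 32

32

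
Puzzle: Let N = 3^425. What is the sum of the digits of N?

936

3^425 = 59776881674829366398580909916393703669122598188773675064031713442056140265142805929017901880575637088444576002298121952823290206429533972537128200097176974082037063122598396812655437591784679167881593443
Sum of its 203 digits: 936.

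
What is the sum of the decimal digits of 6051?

6+0+5+1 = 12

12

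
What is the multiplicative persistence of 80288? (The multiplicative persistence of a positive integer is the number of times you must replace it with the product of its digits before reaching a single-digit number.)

1

80288 → 0 (1 step)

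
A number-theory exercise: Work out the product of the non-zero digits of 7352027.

2940

7×3×5×2×2×7 = 2940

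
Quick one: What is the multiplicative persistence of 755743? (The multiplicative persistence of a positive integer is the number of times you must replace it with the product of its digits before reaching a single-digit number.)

755743 → 14700 → 0 (2 steps)

2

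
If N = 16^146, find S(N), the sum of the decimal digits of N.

16^146 = 63316582777114760719488645381029680648993625369910231018000142359781689627272157995600998671678219517337003885060131670873949448782528309751691815706084650986651333670066978816
Sum of its 176 digits: 823.

823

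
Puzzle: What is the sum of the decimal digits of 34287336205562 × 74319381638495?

124

34287336205562 × 74319381638495 = 2548213624828549327692309190
Sum of its 28 digits: 124.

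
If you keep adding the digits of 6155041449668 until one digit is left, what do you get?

5

6+1+5+5+0+4+1+4+4+9+6+6+8 = 59
5+9 = 14
1+4 = 5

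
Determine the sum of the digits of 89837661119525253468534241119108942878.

8+9+8+3+7+6+6+1+1+1+9+5+2+5+2+5+3+4+6+8+5+3+4+2+4+1+1+1+9+1+0+8+9+4+2+8+7+8 = 176

176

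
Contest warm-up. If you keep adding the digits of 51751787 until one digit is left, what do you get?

5+1+7+5+1+7+8+7 = 41
4+1 = 5

5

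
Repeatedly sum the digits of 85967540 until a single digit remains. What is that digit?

8

8+5+9+6+7+5+4+0 = 44
4+4 = 8
(Equivalently, 85967540 mod 9 = 8.)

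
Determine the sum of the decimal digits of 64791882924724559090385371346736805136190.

190

6+4+7+9+1+8+8+2+9+2+4+7+2+4+5+5+9+0+9+0+3+8+5+3+7+1+3+4+6+7+3+6+8+0+5+1+3+6+1+9+0 = 190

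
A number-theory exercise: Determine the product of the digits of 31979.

1701

3×1×9×7×9 = 1701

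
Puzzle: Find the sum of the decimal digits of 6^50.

6^50 = 808281277464764060643139600456536293376
Sum of its 39 digits: 171.

171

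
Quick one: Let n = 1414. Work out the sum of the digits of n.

1+4+1+4 = 10

10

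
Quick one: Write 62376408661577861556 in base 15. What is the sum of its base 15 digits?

62376408661577861556 in base 15 is 976A690A40CA76B56.
Digit sum: 9+7+6+10+6+9+0+10+4+0+12+10+7+6+11+5+6 = 118.

118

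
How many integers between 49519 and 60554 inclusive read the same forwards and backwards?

The integers in [49519, 60554] that read the same forwards and backwards: 49594, 49694, 49794, 49894, 49994, 50005, …, 60406, 60506.
111 qualify.

111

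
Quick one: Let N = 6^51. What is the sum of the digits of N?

6^51 = 4849687664788584363858837602739217760256
Sum of its 40 digits: 216.

216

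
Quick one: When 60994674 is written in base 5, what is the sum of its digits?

60994674 in base 5 is 111103312144.
Digit sum: 1+1+1+1+0+3+3+1+2+1+4+4 = 22.

22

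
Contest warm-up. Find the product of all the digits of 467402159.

4×6×7×4×0×2×1×5×9 = 0

0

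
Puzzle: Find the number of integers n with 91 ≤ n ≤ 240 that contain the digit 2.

61

The integers in [91, 240] that contain the digit 2: 92, 102, 112, 120, 121, 122, …, 239, 240.
61 qualify.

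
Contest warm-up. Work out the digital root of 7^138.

The digital root of n equals n mod 9 (or 9 when 9 | n), so we need 7^138 mod 9.
7^138 ≡ 1 (mod 9), so the digital root is 1.

1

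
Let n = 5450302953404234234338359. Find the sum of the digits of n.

5+4+5+0+3+0+2+9+5+3+4+0+4+2+3+4+2+3+4+3+3+8+3+5+9 = 93

93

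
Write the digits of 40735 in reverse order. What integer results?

Reversing 40735 gives 53704.

53704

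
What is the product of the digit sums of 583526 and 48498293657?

1885

S(583526) = 5+8+3+5+2+6 = 29.
S(48498293657) = 4+8+4+9+8+2+9+3+6+5+7 = 65.
29 · 65 = 1885.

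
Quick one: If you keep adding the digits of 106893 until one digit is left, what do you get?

1+0+6+8+9+3 = 27
2+7 = 9

9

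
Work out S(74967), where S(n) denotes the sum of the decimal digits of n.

33

7+4+9+6+7 = 33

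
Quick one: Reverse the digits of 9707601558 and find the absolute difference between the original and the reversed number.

1156534479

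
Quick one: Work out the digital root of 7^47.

4

The digital root of n equals n mod 9 (or 9 when 9 | n), so we need 7^47 mod 9.
7^47 ≡ 4 (mod 9), so the digital root is 4.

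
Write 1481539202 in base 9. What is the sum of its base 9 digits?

58

1481539202 in base 9 is 3736688638.
Digit sum: 3+7+3+6+6+8+8+6+3+8 = 58.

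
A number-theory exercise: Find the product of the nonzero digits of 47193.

4×7×1×9×3 = 756

756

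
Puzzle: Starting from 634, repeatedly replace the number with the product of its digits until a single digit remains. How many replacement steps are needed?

634 → 72 → 14 → 4 (3 steps)

3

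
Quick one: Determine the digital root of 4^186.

The digital root of n equals n mod 9 (or 9 when 9 | n), so we need 4^186 mod 9.
4^186 ≡ 1 (mod 9), so the digital root is 1.

1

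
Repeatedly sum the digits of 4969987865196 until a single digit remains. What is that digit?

6

4+9+6+9+9+8+7+8+6+5+1+9+6 = 87
8+7 = 15
1+5 = 6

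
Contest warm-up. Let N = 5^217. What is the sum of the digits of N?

743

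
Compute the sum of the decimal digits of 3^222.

468

3^222 = 8335248417898089038639422182220625700315950641493051894370647422773355762538053940268612352977320694855609
Sum of its 106 digits: 468.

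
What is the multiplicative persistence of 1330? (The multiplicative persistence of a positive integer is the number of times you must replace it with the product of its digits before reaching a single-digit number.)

1

1330 → 0 (1 step)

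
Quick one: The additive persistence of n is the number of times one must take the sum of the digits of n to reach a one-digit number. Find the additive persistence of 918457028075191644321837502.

2

918457028075191644321837502 → 112 → 4 (2 steps)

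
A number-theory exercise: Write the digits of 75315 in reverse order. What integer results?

51357

Reversing 75315 gives 51357.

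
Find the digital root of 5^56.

The digital root of n equals n mod 9 (or 9 when 9 | n), so we need 5^56 mod 9.
5^56 ≡ 7 (mod 9), so the digital root is 7.

7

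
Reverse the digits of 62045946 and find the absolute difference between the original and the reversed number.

Reverse of 62045946 is 64954026.
|62045946 − 64954026| = 2908080

2908080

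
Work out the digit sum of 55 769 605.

43

5+5+7+6+9+6+0+5 = 43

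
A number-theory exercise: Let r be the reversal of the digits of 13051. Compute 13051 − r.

-1980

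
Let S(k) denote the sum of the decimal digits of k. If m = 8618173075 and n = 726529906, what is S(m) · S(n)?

2116

S(8618173075) = 8+6+1+8+1+7+3+0+7+5 = 46.
S(726529906) = 7+2+6+5+2+9+9+0+6 = 46.
46 · 46 = 2116.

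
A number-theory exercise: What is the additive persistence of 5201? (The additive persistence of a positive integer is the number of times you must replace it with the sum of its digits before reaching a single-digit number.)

1

5201 → 8 (1 step)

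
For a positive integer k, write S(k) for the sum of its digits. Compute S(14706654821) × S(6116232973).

1760

S(14706654821) = 1+4+7+0+6+6+5+4+8+2+1 = 44.
S(6116232973) = 6+1+1+6+2+3+2+9+7+3 = 40.
44 · 40 = 1760.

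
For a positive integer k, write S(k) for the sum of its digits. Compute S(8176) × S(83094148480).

S(8176) = 8+1+7+6 = 22.
S(83094148480) = 8+3+0+9+4+1+4+8+4+8+0 = 49.
22 · 49 = 1078.

1078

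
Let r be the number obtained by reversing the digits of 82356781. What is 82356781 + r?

101122109

Reverse of 82356781 is 18765328.
82356781 + 18765328 = 101122109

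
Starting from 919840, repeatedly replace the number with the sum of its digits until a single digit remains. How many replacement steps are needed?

919840 → 31 → 4 (2 steps)

2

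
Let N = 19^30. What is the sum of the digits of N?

163

19^30 = 230466617897195215045509519405933293401
Sum of its 39 digits: 163.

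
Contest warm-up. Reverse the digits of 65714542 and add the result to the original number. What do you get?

90256298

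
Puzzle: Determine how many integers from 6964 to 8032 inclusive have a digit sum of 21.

The integers in [6964, 8032] that have a digit sum of 21: 7059, 7068, 7077, 7086, 7095, 7149, …, 7941, 7950.
75 qualify.

75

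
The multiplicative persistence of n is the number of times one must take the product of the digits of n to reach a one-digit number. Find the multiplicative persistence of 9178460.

1

9178460 → 0 (1 step)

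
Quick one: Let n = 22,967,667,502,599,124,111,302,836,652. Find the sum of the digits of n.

120

2+2+9+6+7+6+6+7+5+0+2+5+9+9+1+2+4+1+1+1+3+0+2+8+3+6+6+5+2 = 120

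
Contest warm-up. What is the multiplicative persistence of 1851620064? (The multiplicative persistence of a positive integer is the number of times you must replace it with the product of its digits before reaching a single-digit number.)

1851620064 → 0 (1 step)

1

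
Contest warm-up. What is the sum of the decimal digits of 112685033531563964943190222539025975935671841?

192

1+1+2+6+8+5+0+3+3+5+3+1+5+6+3+9+6+4+9+4+3+1+9+0+2+2+2+5+3+9+0+2+5+9+7+5+9+3+5+6+7+1+8+4+1 = 192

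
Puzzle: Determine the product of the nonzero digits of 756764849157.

355622400

7×5×6×7×6×4×8×4×9×1×5×7 = 355622400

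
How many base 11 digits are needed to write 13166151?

7

13166151 in base 11 is 7482A19, which has 7 digits.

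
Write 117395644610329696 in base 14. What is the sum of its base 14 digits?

117395644610329696 in base 14 is A7C99973270D3B2.
Digit sum: 10+7+12+9+9+9+7+3+2+7+0+13+3+11+2 = 104.

104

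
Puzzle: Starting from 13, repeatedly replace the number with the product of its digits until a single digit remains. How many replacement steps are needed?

1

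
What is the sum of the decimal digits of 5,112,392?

5+1+1+2+3+9+2 = 23

23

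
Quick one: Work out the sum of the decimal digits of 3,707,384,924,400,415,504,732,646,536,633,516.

136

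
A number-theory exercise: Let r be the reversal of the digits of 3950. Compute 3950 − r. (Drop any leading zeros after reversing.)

3357

Reverse of 3950 is 593.
3950 − 593 = 3357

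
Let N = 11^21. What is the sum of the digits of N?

11^21 = 7400249944258160101211
Sum of its 22 digits: 71.

71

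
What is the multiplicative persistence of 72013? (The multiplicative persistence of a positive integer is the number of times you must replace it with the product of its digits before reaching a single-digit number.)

1

72013 → 0 (1 step)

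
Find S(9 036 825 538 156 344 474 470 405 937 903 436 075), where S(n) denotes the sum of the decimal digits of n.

9+0+3+6+8+2+5+5+3+8+1+5+6+3+4+4+4+7+4+4+7+0+4+0+5+9+3+7+9+0+3+4+3+6+0+7+5 = 163

163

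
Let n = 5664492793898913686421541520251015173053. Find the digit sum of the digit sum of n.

8

First digit sum: 170.
1+7+0 = 8.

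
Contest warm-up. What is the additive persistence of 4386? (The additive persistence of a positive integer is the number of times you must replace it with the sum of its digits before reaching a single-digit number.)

2

4386 → 21 → 3 (2 steps)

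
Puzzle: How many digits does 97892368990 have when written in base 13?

97892368990 in base 13 is 9300C7C3C0, which has 10 digits.

10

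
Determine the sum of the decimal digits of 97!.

648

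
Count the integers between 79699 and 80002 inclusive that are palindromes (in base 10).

The integers in [79699, 80002] that are palindromes (in base 10): 79797, 79897, 79997.
3 qualify.

3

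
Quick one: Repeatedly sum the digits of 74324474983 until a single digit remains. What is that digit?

7+4+3+2+4+4+7+4+9+8+3 = 55
5+5 = 10
1+0 = 1

1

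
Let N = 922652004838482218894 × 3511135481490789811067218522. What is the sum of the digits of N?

200

922652004838482218894 × 3511135481490789811067218522 = 3239556191257006796081801055837426512511335154668
Sum of its 49 digits: 200.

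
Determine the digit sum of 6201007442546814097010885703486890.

137

6+2+0+1+0+0+7+4+4+2+5+4+6+8+1+4+0+9+7+0+1+0+8+8+5+7+0+3+4+8+6+8+9+0 = 137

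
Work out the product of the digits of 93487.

6048

9×3×4×8×7 = 6048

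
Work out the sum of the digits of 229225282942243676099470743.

120

2+2+9+2+2+5+2+8+2+9+4+2+2+4+3+6+7+6+0+9+9+4+7+0+7+4+3 = 120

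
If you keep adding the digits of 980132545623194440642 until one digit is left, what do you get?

9+8+0+1+3+2+5+4+5+6+2+3+1+9+4+4+4+0+6+4+2 = 82
8+2 = 10
1+0 = 1

1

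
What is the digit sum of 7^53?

220

7^53 = 616873509628062366290756156815389726793178407
Sum of its 45 digits: 220.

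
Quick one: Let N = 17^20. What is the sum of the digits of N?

17^20 = 4064231406647572522401601
Sum of its 25 digits: 82.

82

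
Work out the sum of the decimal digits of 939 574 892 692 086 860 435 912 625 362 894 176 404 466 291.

220

9+3+9+5+7+4+8+9+2+6+9+2+0+8+6+8+6+0+4+3+5+9+1+2+6+2+5+3+6+2+8+9+4+1+7+6+4+0+4+4+6+6+2+9+1 = 220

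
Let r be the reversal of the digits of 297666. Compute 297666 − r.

Reverse of 297666 is 666792.
297666 − 666792 = -369126

-369126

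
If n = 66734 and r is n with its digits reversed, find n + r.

110500

Reverse of 66734 is 43766.
66734 + 43766 = 110500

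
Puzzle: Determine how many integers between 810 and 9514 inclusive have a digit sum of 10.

223

The integers in [810, 9514] that have a digit sum of 10: 811, 820, 901, 910, 1009, 1018, …, 9010, 9100.
223 qualify.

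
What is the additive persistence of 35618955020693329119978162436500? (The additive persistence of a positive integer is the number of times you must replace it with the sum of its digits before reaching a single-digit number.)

35618955020693329119978162436500 → 138 → 12 → 3 (3 steps)

3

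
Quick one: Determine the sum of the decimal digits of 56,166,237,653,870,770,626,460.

103

5+6+1+6+6+2+3+7+6+5+3+8+7+0+7+7+0+6+2+6+4+6+0 = 103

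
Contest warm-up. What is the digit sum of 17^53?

305

17^53 = 163603591417037318704628544709931149045668299921272999257668224337
Sum of its 66 digits: 305.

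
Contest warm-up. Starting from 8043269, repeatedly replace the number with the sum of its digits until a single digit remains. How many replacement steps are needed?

2

8043269 → 32 → 5 (2 steps)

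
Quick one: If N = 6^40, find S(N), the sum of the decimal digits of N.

171

6^40 = 13367494538843734067838845976576
Sum of its 32 digits: 171.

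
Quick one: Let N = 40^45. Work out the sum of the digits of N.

40^45 = 1237940039285380274899124224000000000000000000000000000000000000000000000
Sum of its 73 digits: 118.

118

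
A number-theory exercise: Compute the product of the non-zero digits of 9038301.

9×3×8×3×1 = 648

648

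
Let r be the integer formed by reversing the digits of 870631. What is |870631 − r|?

Reverse of 870631 is 136078.
|870631 − 136078| = 734553

734553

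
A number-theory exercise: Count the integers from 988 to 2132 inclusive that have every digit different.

The integers in [988, 2132] that have every digit different: 1023, 1024, 1025, 1026, 1027, 1028, …, 2109, 2130.
568 qualify.

568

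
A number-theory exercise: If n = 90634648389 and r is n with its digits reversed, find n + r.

189019291998

Reverse of 90634648389 is 98384643609.
90634648389 + 98384643609 = 189019291998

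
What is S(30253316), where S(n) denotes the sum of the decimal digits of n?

3+0+2+5+3+3+1+6 = 23

23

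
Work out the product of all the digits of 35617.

3×5×6×1×7 = 630

630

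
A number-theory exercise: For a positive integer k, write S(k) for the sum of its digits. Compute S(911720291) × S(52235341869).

S(911720291) = 9+1+1+7+2+0+2+9+1 = 32.
S(52235341869) = 5+2+2+3+5+3+4+1+8+6+9 = 48.
32 · 48 = 1536.

1536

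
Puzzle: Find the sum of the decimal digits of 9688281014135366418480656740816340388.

165

9+6+8+8+2+8+1+0+1+4+1+3+5+3+6+6+4+1+8+4+8+0+6+5+6+7+4+0+8+1+6+3+4+0+3+8+8 = 165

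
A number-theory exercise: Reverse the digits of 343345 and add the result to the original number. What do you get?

886688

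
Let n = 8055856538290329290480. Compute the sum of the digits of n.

101

8+0+5+5+8+5+6+5+3+8+2+9+0+3+2+9+2+9+0+4+8+0 = 101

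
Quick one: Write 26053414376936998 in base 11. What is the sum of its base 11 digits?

108

26053414376936998 in base 11 is 6267469A9573A7A7.
Digit sum: 6+2+6+7+4+6+9+10+9+5+7+3+10+7+10+7 = 108.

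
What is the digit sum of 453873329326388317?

85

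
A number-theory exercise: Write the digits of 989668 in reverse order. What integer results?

Reversing 989668 gives 866989.

866989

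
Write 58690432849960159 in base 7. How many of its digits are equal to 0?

3

58690432849960159 in base 7 is 51020140562364161143.
The digit 0 appears 3 times.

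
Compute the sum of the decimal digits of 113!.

666

113! = 22311927486598136465966070212187151182564399087952213171022161345724023063584214692821047352118139068425569179220877461124773845924561575264739138192463311667200000000000000000000000000
Sum of its 185 digits: 666.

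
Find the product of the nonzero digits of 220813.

96

2×2×8×1×3 = 96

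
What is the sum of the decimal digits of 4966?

25

4+9+6+6 = 25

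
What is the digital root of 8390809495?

1

8+3+9+0+8+0+9+4+9+5 = 55
5+5 = 10
1+0 = 1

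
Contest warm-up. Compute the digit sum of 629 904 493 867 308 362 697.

111

6+2+9+9+0+4+4+9+3+8+6+7+3+0+8+3+6+2+6+9+7 = 111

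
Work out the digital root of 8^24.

1

The digital root of n equals n mod 9 (or 9 when 9 | n), so we need 8^24 mod 9.
8^24 ≡ 1 (mod 9), so the digital root is 1.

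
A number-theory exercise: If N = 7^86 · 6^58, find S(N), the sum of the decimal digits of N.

522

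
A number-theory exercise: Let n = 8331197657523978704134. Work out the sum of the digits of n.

103

8+3+3+1+1+9+7+6+5+7+5+2+3+9+7+8+7+0+4+1+3+4 = 103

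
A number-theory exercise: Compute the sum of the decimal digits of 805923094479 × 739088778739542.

153

805923094479 × 739088778739542 = 595648715656476633799188618
Sum of its 27 digits: 153.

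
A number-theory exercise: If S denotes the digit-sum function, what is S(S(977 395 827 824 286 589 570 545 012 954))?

First digit sum: 156.
1+5+6 = 12.

12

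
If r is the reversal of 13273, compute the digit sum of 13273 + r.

14

Reversal of 13273 is 37231; 13273 + 37231 = 50504.
Digit sum of 50504: 5+0+5+0+4 = 14.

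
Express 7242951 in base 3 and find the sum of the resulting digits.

7242951 in base 3 is 111121222110110.
Digit sum: 1+1+1+1+2+1+2+2+2+1+1+0+1+1+0 = 17.

17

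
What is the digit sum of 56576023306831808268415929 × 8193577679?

56576023306831808268415929 × 8193577679 = 463560041733440872435300396542448791
Sum of its 36 digits: 144.

144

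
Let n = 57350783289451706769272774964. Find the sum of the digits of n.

5+7+3+5+0+7+8+3+2+8+9+4+5+1+7+0+6+7+6+9+2+7+2+7+7+4+9+6+4 = 150

150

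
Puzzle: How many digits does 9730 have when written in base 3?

9730 in base 3 is 111100101, which has 9 digits.

9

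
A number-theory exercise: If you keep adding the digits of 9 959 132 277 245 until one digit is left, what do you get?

9+9+5+9+1+3+2+2+7+7+2+4+5 = 65
6+5 = 11
1+1 = 2
(Equivalently, 9 959 132 277 245 mod 9 = 2.)

2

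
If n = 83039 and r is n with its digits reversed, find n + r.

Reverse of 83039 is 93038.
83039 + 93038 = 176077

176077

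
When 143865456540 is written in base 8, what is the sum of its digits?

43

143865456540 in base 8 is 2057703123634.
Digit sum: 2+0+5+7+7+0+3+1+2+3+6+3+4 = 43.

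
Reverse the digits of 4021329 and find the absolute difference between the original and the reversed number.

Reverse of 4021329 is 9231204.
|4021329 − 9231204| = 5209875

5209875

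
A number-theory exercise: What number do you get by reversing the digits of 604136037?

Reversing 604136037 gives 730631406.

730631406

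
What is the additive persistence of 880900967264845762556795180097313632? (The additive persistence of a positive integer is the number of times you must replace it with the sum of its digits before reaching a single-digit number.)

2

880900967264845762556795180097313632 → 171 → 9 (2 steps)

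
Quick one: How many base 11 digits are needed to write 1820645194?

9

1820645194 in base 11 is 854785755, which has 9 digits.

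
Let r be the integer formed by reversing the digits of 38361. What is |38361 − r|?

21978

Reverse of 38361 is 16383.
|38361 − 16383| = 21978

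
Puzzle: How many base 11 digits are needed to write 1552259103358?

1552259103358 in base 11 is 549344884207, which has 12 digits.

12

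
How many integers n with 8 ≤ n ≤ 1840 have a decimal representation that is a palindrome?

The integers in [8, 1840] that have a decimal representation that is a palindrome: 8, 9, 11, 22, 33, 44, …, 1661, 1771.
109 qualify.

109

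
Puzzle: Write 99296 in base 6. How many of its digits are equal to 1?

1

99296 in base 6 is 2043412.
The digit 1 appears 1 time.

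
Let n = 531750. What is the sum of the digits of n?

21

5+3+1+7+5+0 = 21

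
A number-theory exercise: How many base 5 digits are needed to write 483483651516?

483483651516 in base 5 is 30410133303322031, which has 17 digits.

17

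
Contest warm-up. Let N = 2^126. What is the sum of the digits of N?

172

2^126 = 85070591730234615865843651857942052864
Sum of its 38 digits: 172.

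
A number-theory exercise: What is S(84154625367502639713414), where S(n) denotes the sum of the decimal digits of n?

96

8+4+1+5+4+6+2+5+3+6+7+5+0+2+6+3+9+7+1+3+4+1+4 = 96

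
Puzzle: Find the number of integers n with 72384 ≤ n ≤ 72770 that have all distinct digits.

The integers in [72384, 72770] that have all distinct digits: 72384, 72385, 72386, 72389, 72390, 72391, …, 72695, 72698.
136 qualify.

136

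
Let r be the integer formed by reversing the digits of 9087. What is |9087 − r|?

Reverse of 9087 is 7809.
|9087 − 7809| = 1278

1278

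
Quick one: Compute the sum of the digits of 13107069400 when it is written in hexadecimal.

55

13107069400 in base 16 is 30D3E01D8.
Digit sum: 3+0+13+3+14+0+1+13+8 = 55.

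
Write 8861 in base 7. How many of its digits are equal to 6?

1

8861 in base 7 is 34556.
The digit 6 appears 1 time.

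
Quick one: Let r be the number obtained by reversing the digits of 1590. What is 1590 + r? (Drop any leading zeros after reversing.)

Reverse of 1590 is 951.
1590 + 951 = 2541

2541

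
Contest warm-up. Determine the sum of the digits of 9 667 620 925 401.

57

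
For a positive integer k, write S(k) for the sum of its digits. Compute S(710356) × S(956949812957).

S(710356) = 7+1+0+3+5+6 = 22.
S(956949812957) = 9+5+6+9+4+9+8+1+2+9+5+7 = 74.
22 · 74 = 1628.

1628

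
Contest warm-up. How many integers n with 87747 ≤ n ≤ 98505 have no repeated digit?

The integers in [87747, 98505] that have no repeated digit: 87901, 87902, 87903, 87904, 87905, 87906, …, 98503, 98504.
3280 qualify.

3280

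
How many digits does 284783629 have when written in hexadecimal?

8

284783629 in base 16 is 10F9740D, which has 8 digits.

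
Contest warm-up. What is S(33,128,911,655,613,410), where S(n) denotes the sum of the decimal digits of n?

59

3+3+1+2+8+9+1+1+6+5+5+6+1+3+4+1+0 = 59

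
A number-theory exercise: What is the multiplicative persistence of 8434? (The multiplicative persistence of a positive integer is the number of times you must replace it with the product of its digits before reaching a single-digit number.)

5

8434 → 384 → 96 → 54 → 20 → 0 (5 steps)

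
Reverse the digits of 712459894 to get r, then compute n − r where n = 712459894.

Reverse of 712459894 is 498954217.
712459894 − 498954217 = 213505677

213505677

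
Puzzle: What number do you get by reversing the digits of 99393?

Reversing 99393 gives 39399.

39399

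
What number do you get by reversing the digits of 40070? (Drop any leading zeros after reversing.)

7004

Reversing 40070 gives 7004.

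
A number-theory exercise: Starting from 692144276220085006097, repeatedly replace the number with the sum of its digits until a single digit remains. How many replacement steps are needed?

692144276220085006097 → 80 → 8 (2 steps)

2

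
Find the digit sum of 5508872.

35

5+5+0+8+8+7+2 = 35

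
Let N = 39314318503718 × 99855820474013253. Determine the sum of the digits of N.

141

39314318503718 × 99855820474013253 = 3925763530565441942185461774654
Sum of its 31 digits: 141.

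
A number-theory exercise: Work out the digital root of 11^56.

4

The digital root of n equals n mod 9 (or 9 when 9 | n), so we need 11^56 mod 9.
11^56 ≡ 4 (mod 9), so the digital root is 4.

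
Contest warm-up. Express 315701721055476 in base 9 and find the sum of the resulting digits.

44

315701721055476 in base 9 is 1471723282231100.
Digit sum: 1+4+7+1+7+2+3+2+8+2+2+3+1+1+0+0 = 44.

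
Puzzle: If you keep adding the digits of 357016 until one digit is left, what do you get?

3+5+7+0+1+6 = 22
2+2 = 4

4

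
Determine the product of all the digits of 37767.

3×7×7×6×7 = 6174

6174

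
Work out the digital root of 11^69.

The digital root of n equals n mod 9 (or 9 when 9 | n), so we need 11^69 mod 9.
11^69 ≡ 8 (mod 9), so the digital root is 8.

8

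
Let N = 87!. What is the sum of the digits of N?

495

87! = 2107757298379527717213600518699389595229783738061356212322972511214654115727593174080683423236414793504734471782400000000000000000000
Sum of its 133 digits: 495.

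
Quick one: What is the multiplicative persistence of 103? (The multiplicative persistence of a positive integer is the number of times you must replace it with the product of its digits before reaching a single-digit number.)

103 → 0 (1 step)

1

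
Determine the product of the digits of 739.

7×3×9 = 189

189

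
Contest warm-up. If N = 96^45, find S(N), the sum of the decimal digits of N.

369

96^45 = 159296226013391870198597202917632089115058521329152095954030245240455160397143944542027776
Sum of its 90 digits: 369.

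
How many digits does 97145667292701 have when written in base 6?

18

97145667292701 in base 6 is 542340034202504233, which has 18 digits.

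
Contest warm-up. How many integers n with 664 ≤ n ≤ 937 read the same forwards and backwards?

The integers in [664, 937] that read the same forwards and backwards: 666, 676, 686, 696, 707, 717, …, 919, 929.
27 qualify.

27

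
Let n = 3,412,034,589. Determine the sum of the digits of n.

39

3+4+1+2+0+3+4+5+8+9 = 39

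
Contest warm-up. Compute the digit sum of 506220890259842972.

80

5+0+6+2+2+0+8+9+0+2+5+9+8+4+2+9+7+2 = 80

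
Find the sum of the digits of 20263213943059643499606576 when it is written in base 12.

20263213943059643499606576 in base 12 is 3085573A7566658211809980.
Digit sum: 3+0+8+5+5+7+3+10+7+5+6+6+6+5+8+2+1+1+8+0+9+9+8+0 = 122.

122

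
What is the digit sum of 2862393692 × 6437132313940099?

113

2862393692 × 6437132313940099 = 18425606929991503043455508
Sum of its 26 digits: 113.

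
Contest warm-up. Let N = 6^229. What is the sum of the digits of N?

756

6^229 = 15726654210634032270656150124289021111976179122431321677974019274011382640166908546837599577148941372388499704736414965789661279241023001734088830454240828110400131666779670839296
Sum of its 179 digits: 756.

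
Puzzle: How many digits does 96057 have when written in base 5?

96057 in base 5 is 11033212, which has 8 digits.

8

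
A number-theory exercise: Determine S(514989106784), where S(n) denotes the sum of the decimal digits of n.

62

5+1+4+9+8+9+1+0+6+7+8+4 = 62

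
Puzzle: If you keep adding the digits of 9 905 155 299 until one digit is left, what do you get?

9+9+0+5+1+5+5+2+9+9 = 54
5+4 = 9

9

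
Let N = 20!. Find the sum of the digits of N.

54

20! = 2432902008176640000
Sum of its 19 digits: 54.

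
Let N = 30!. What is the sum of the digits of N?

117

30! = 265252859812191058636308480000000
Sum of its 33 digits: 117.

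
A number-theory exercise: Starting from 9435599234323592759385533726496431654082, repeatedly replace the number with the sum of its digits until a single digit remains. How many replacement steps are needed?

3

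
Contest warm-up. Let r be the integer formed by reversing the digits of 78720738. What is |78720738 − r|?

Reverse of 78720738 is 83702787.
|78720738 − 83702787| = 4982049

4982049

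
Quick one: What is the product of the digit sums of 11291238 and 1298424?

810

S(11291238) = 1+1+2+9+1+2+3+8 = 27.
S(1298424) = 1+2+9+8+4+2+4 = 30.
27 · 30 = 810.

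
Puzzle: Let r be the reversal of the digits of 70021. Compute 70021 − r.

Reverse of 70021 is 12007.
70021 − 12007 = 58014

58014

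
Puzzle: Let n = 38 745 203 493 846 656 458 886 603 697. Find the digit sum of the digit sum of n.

9

First digit sum: 153.
1+5+3 = 9.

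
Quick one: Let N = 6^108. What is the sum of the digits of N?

405

6^108 = 1097324413128695095014498519762948444299315170409742569521688363865669310779664367616
Sum of its 85 digits: 405.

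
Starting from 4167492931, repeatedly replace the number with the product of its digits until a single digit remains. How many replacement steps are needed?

3

4167492931 → 326592 → 3240 → 0 (3 steps)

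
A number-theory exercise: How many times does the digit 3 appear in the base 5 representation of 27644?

2

27644 in base 5 is 1341034.
The digit 3 appears 2 times.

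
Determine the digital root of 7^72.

1

The digital root of n equals n mod 9 (or 9 when 9 | n), so we need 7^72 mod 9.
7^72 ≡ 1 (mod 9), so the digital root is 1.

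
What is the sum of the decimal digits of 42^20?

180

42^20 = 291733167875766667063796853374976
Sum of its 33 digits: 180.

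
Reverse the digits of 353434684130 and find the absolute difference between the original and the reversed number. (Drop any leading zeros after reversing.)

Reverse of 353434684130 is 31486434353.
|353434684130 − 31486434353| = 321948249777

321948249777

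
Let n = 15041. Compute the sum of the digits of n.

11

1+5+0+4+1 = 11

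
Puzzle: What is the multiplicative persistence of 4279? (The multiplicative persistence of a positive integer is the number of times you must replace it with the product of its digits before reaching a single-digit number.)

4279 → 504 → 0 (2 steps)

2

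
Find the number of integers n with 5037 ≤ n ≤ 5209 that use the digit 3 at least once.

29

The integers in [5037, 5209] that use the digit 3 at least once: 5037, 5038, 5039, 5043, 5053, 5063, …, 5193, 5203.
29 qualify.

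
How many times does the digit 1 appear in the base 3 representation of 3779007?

3779007 in base 3 is 21002222211020.
The digit 1 appears 3 times.

3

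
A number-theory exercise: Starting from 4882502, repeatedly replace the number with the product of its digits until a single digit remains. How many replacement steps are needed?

4882502 → 0 (1 step)

1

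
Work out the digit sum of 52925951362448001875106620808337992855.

5+2+9+2+5+9+5+1+3+6+2+4+4+8+0+0+1+8+7+5+1+0+6+6+2+0+8+0+8+3+3+7+9+9+2+8+5+5 = 168

168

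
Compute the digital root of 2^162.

The digital root of n equals n mod 9 (or 9 when 9 | n), so we need 2^162 mod 9.
2^162 ≡ 1 (mod 9), so the digital root is 1.

1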